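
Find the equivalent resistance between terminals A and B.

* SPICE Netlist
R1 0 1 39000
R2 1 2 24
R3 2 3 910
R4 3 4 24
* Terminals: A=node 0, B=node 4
Reduce the network between node 0 (A) and node 4 (B) by series/parallel combination:
  Rs1 = R1 + R2 (series, joined only at node 1) = 39000 + 24 = 39020 Ω
  Rs2 = R3 + Rs1 (series, joined only at node 2) = 910 + 39020 = 39930 Ω
  Rs3 = R4 + Rs2 (series, joined only at node 3) = 24 + 39930 = 39960 Ω
R_eq = 39.96 kΩ

Final answer: 39.96 kΩ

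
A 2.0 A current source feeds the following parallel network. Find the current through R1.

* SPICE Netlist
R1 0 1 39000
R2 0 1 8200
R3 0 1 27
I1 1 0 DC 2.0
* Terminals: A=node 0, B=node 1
All resistors sit directly between nodes 0 and 1, so they are in parallel and share one voltage V; the full source current 2 A splits among them.
1/R_par = 1/39000 + 1/8200 + 1/27 = 0.03718 S  =>  R_par = 26.89 Ω
V = I × R_par = 2 × 26.89 = 53.79 V
I_R1 = V/R1 = 53.79/39000 = 0.001379 A

Final answer: 0.001379 A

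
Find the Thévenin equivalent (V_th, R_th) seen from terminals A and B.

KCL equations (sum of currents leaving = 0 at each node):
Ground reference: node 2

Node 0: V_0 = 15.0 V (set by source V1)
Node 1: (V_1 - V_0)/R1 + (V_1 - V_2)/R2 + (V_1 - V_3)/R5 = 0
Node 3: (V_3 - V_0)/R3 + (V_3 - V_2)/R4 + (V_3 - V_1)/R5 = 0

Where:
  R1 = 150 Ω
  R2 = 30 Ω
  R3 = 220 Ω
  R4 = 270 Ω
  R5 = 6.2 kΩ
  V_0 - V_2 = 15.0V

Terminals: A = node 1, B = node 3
Step 1 — V_th is the open-circuit voltage V_A - V_B (nothing connected across the terminals).
Nodal analysis, taking node 2 as the 0 V reference.
Source V1 fixes V_0 = 15 V.
KCL at each unknown node (sum of currents leaving = 0; resistances in Ω):
  Node 1: (V_1 - 15)/150 + (V_1 - 0)/30 + (V_1 - V_3)/6200 = 0
  Node 3: (V_3 - 15)/220 + (V_3 - 0)/270 + (V_3 - V_1)/6200 = 0
Collecting terms (coefficients in siemens):
  0.04016·V_1 - 0.0001613·V_3 = 0.1
  0.00841·V_3 - 0.0001613·V_1 = 0.06818
Determinant D = (0.04016)(0.00841) - (-0.0001613)(-0.0001613) = 0.0003377
V_1 = [(0.1)(0.00841) - (-0.0001613)(0.06818)]/D = 2.523 V
V_3 = [(0.04016)(0.06818) - (0.1)(-0.0001613)]/D = 8.155 V
V_th = V_1 - V_3 = 2.523 - 8.155 = -5.632 V
Step 2 — R_th: zero the source — replace V1 by a short circuit (node 2 merges into node 0) — and find the resistance seen between A (node 1) and B (node 3).
Reduce the network between node 1 (A) and node 3 (B) by series/parallel combination:
  Rp1 = R1 ‖ R2 (parallel, both between nodes 0 and 1) = 1/(1/150 + 1/30) = 25 Ω
  Rp2 = R3 ‖ R4 (parallel, both between nodes 0 and 3) = 1/(1/220 + 1/270) = 121.2 Ω
  Rs1 = Rp1 + Rp2 (series, joined only at node 0) = 25 + 121.2 = 146.2 Ω
  Rp3 = R5 ‖ Rs1 (parallel, both between nodes 1 and 3) = 1/(1/6200 + 1/146.2) = 142.9 Ω
R_th = 142.9 Ω

Final answer: V_th = -5.632 V, R_th = 142.9 Ω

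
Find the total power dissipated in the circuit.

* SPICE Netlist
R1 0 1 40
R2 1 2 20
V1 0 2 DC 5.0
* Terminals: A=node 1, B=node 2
Nodal analysis, taking node 2 as the 0 V reference.
Source V1 fixes V_0 = 5 V.
KCL at each unknown node (sum of currents leaving = 0; resistances in Ω):
  Node 1: (V_1 - 5)/40 + (V_1 - 0)/20 = 0
Collecting terms: 0.075 × V_1 = 0.125  =>  V_1 = 1.667 V
Power in each resistor, P = (ΔV)²/R:
  P_R1 = (5 - 1.667)²/40 = 0.2778 W
  P_R2 = (1.667 - 0)²/20 = 0.1389 W
P_total = P_R1 + P_R2 = 0.4167 W

Final answer: 0.4167 W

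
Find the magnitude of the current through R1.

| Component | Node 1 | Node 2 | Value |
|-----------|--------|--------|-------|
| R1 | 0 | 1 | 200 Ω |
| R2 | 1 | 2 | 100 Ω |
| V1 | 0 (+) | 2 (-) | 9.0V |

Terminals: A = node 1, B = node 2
Nodal analysis, taking node 2 as the 0 V reference.
Source V1 fixes V_0 = 9 V.
KCL at each unknown node (sum of currents leaving = 0; resistances in Ω):
  Node 1: (V_1 - 9)/200 + (V_1 - 0)/100 = 0
Collecting terms: 0.015 × V_1 = 0.045  =>  V_1 = 3 V
I_R1 = (V_0 - V_1)/R1 = (9 - 3)/200 = 0.03 A
|I_R1| = 0.03 A

Final answer: |I_R1| = 0.03 A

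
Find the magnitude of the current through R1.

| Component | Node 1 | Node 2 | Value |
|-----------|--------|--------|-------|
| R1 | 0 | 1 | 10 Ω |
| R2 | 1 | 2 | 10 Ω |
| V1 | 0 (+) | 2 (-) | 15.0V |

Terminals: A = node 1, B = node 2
Nodal analysis, taking node 2 as the 0 V reference.
Source V1 fixes V_0 = 15 V.
KCL at each unknown node (sum of currents leaving = 0; resistances in Ω):
  Node 1: (V_1 - 15)/10 + (V_1 - 0)/10 = 0
Collecting terms: 0.2 × V_1 = 1.5  =>  V_1 = 7.5 V
I_R1 = (V_0 - V_1)/R1 = (15 - 7.5)/10 = 0.75 A
|I_R1| = 0.75 A

Final answer: |I_R1| = 0.75 A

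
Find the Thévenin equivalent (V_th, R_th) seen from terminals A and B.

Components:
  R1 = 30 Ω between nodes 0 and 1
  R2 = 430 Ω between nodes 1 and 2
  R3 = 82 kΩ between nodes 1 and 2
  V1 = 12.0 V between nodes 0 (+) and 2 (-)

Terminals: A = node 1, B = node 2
Step 1 — V_th is the open-circuit voltage V_A - V_B (nothing connected across the terminals).
Nodal analysis, taking node 2 as the 0 V reference.
Source V1 fixes V_0 = 12 V.
KCL at each unknown node (sum of currents leaving = 0; resistances in Ω):
  Node 1: (V_1 - 12)/30 + (V_1 - 0)/430 + (V_1 - 0)/82000 = 0
Collecting terms: 0.03567 × V_1 = 0.4  =>  V_1 = 11.21 V
V_th = V_1 - V_2 = 11.21 - 0 = 11.21 V
Step 2 — R_th: zero the source — replace V1 by a short circuit (node 2 merges into node 0) — and find the resistance seen between A (node 1) and B (node 0).
Reduce the network between node 1 (A) and node 0 (B) by series/parallel combination:
  Rp1 = R1 ‖ R2 ‖ R3 (parallel, all between nodes 0 and 1) = 1/(1/30 + 1/430 + 1/82000) = 28.03 Ω
R_th = 28.03 Ω

Final answer: V_th = 11.21 V, R_th = 28.03 Ω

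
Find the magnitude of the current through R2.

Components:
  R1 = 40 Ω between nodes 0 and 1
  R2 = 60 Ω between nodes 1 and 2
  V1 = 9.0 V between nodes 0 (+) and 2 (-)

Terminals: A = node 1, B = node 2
Nodal analysis, taking node 2 as the 0 V reference.
Source V1 fixes V_0 = 9 V.
KCL at each unknown node (sum of currents leaving = 0; resistances in Ω):
  Node 1: (V_1 - 9)/40 + (V_1 - 0)/60 = 0
Collecting terms: 0.04167 × V_1 = 0.225  =>  V_1 = 5.4 V
I_R2 = (V_1 - V_2)/R2 = (5.4 - 0)/60 = 0.09 A
|I_R2| = 0.09 A

Final answer: |I_R2| = 0.09 A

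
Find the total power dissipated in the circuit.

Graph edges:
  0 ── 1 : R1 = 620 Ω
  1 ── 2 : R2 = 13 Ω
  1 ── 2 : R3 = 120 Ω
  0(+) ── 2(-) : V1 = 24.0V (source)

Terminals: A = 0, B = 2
Nodal analysis, taking node 2 as the 0 V reference.
Source V1 fixes V_0 = 24 V.
KCL at each unknown node (sum of currents leaving = 0; resistances in Ω):
  Node 1: (V_1 - 24)/620 + (V_1 - 0)/13 + (V_1 - 0)/120 = 0
Collecting terms: 0.08687 × V_1 = 0.03871  =>  V_1 = 0.4456 V
Power in each resistor, P = (ΔV)²/R:
  P_R1 = (24 - 0.4456)²/620 = 0.8949 W
  P_R2 = (0.4456 - 0)²/13 = 0.01527 W
  P_R3 = (0.4456 - 0)²/120 = 0.001655 W
P_total = P_R1 + P_R2 + P_R3 = 0.9118 W

Final answer: 0.9118 W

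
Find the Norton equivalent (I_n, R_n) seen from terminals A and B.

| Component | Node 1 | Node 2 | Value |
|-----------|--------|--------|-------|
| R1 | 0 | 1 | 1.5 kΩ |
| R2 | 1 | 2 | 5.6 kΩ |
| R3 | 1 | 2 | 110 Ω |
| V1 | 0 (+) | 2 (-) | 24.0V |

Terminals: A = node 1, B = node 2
Find the Thévenin equivalent first; then I_n = V_th/R_th and R_n = R_th.
Step 1 — V_th is the open-circuit voltage V_A - V_B (nothing connected across the terminals).
Nodal analysis, taking node 2 as the 0 V reference.
Source V1 fixes V_0 = 24 V.
KCL at each unknown node (sum of currents leaving = 0; resistances in Ω):
  Node 1: (V_1 - 24)/1500 + (V_1 - 0)/5600 + (V_1 - 0)/110 = 0
Collecting terms: 0.009936 × V_1 = 0.016  =>  V_1 = 1.61 V
V_th = V_1 - V_2 = 1.61 - 0 = 1.61 V
Step 2 — R_th: zero the source — replace V1 by a short circuit (node 2 merges into node 0) — and find the resistance seen between A (node 1) and B (node 0).
Reduce the network between node 1 (A) and node 0 (B) by series/parallel combination:
  Rp1 = R1 ‖ R2 ‖ R3 (parallel, all between nodes 0 and 1) = 1/(1/1500 + 1/5600 + 1/110) = 100.6 Ω
R_th = 100.6 Ω
I_n = V_th/R_th = 1.61/100.6 = 0.016 A, and R_n = R_th = 100.6 Ω

Final answer: I_n = 0.016 A, R_n = 100.6 Ω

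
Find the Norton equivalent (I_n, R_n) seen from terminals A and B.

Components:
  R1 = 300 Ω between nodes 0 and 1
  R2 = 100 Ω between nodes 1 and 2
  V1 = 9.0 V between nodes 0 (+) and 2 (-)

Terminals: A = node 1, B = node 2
Find the Thévenin equivalent first; then I_n = V_th/R_th and R_n = R_th.
Step 1 — V_th is the open-circuit voltage V_A - V_B (nothing connected across the terminals).
Nodal analysis, taking node 2 as the 0 V reference.
Source V1 fixes V_0 = 9 V.
KCL at each unknown node (sum of currents leaving = 0; resistances in Ω):
  Node 1: (V_1 - 9)/300 + (V_1 - 0)/100 = 0
Collecting terms: 0.01333 × V_1 = 0.03  =>  V_1 = 2.25 V
V_th = V_1 - V_2 = 2.25 - 0 = 2.25 V
Step 2 — R_th: zero the source — replace V1 by a short circuit (node 2 merges into node 0) — and find the resistance seen between A (node 1) and B (node 0).
Reduce the network between node 1 (A) and node 0 (B) by series/parallel combination:
  Rp1 = R1 ‖ R2 (parallel, both between nodes 0 and 1) = 1/(1/300 + 1/100) = 75 Ω
R_th = 75 Ω
I_n = V_th/R_th = 2.25/75 = 0.03 A, and R_n = R_th = 75 Ω

Final answer: I_n = 0.03 A, R_n = 75 Ω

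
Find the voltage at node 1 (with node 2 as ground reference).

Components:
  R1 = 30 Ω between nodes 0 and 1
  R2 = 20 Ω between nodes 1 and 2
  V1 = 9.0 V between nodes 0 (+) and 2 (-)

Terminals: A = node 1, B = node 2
Nodal analysis, taking node 2 as the 0 V reference.
Source V1 fixes V_0 = 9 V.
KCL at each unknown node (sum of currents leaving = 0; resistances in Ω):
  Node 1: (V_1 - 9)/30 + (V_1 - 0)/20 = 0
Collecting terms: 0.08333 × V_1 = 0.3  =>  V_1 = 3.6 V
The requested potential is V_1 = 3.6 V.

Final answer: V_1 = 3.6 V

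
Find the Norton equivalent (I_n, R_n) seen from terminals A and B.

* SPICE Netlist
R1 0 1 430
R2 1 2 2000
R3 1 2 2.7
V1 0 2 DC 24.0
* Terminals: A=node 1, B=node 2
Find the Thévenin equivalent first; then I_n = V_th/R_th and R_n = R_th.
Step 1 — V_th is the open-circuit voltage V_A - V_B (nothing connected across the terminals).
Nodal analysis, taking node 2 as the 0 V reference.
Source V1 fixes V_0 = 24 V.
KCL at each unknown node (sum of currents leaving = 0; resistances in Ω):
  Node 1: (V_1 - 24)/430 + (V_1 - 0)/2000 + (V_1 - 0)/2.7 = 0
Collecting terms: 0.3732 × V_1 = 0.05581  =>  V_1 = 0.1496 V
V_th = V_1 - V_2 = 0.1496 - 0 = 0.1496 V
Step 2 — R_th: zero the source — replace V1 by a short circuit (node 2 merges into node 0) — and find the resistance seen between A (node 1) and B (node 0).
Reduce the network between node 1 (A) and node 0 (B) by series/parallel combination:
  Rp1 = R1 ‖ R2 ‖ R3 (parallel, all between nodes 0 and 1) = 1/(1/430 + 1/2000 + 1/2.7) = 2.68 Ω
R_th = 2.68 Ω
I_n = V_th/R_th = 0.1496/2.68 = 0.05581 A, and R_n = R_th = 2.68 Ω

Final answer: I_n = 0.05581 A, R_n = 2.68 Ω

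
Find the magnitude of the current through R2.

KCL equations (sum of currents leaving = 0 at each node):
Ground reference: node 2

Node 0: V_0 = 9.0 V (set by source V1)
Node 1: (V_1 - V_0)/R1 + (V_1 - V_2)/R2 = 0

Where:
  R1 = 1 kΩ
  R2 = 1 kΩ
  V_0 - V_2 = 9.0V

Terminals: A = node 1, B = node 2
Nodal analysis, taking node 2 as the 0 V reference.
Source V1 fixes V_0 = 9 V.
KCL at each unknown node (sum of currents leaving = 0; resistances in Ω):
  Node 1: (V_1 - 9)/1000 + (V_1 - 0)/1000 = 0
Collecting terms: 0.002 × V_1 = 0.009  =>  V_1 = 4.5 V
I_R2 = (V_1 - V_2)/R2 = (4.5 - 0)/1000 = 0.0045 A
|I_R2| = 0.0045 A

Final answer: |I_R2| = 0.0045 A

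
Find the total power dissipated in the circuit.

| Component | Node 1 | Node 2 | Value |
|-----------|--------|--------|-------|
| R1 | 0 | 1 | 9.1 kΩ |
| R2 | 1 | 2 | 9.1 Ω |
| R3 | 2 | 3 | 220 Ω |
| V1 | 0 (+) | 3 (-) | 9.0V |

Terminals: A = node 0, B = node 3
Nodal analysis, taking node 3 as the 0 V reference.
Source V1 fixes V_0 = 9 V.
KCL at each unknown node (sum of currents leaving = 0; resistances in Ω):
  Node 1: (V_1 - 9)/9100 + (V_1 - V_2)/9.1 = 0
  Node 2: (V_2 - V_1)/9.1 + (V_2 - 0)/220 = 0
Collecting terms (coefficients in siemens):
  0.11·V_1 - 0.1099·V_2 = 0.000989
  0.1144·V_2 - 0.1099·V_1 = 0
Determinant D = (0.11)(0.1144) - (-0.1099)(-0.1099) = 0.0005121
V_1 = [(0.000989)(0.1144) - (-0.1099)(0)]/D = 0.221 V
V_2 = [(0.11)(0) - (0.000989)(-0.1099)]/D = 0.2122 V
Power in each resistor, P = (ΔV)²/R:
  P_R1 = (9 - 0.221)²/9100 = 0.008469 W
  P_R2 = (0.221 - 0.2122)²/9.1 = 0.000008469 W
  P_R3 = (0.2122 - 0)²/220 = 0.0002048 W
P_total = P_R1 + P_R2 + P_R3 = 0.008683 W

Final answer: 0.008683 W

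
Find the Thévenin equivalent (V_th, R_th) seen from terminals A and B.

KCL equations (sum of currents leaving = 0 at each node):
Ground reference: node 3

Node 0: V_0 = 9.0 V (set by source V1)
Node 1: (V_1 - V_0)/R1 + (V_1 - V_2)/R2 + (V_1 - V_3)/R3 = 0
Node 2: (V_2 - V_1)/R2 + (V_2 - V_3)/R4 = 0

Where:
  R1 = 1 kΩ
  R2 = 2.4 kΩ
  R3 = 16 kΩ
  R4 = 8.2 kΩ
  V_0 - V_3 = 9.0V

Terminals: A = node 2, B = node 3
Step 1 — V_th is the open-circuit voltage V_A - V_B (nothing connected across the terminals).
Nodal analysis, taking node 3 as the 0 V reference.
Source V1 fixes V_0 = 9 V.
KCL at each unknown node (sum of currents leaving = 0; resistances in Ω):
  Node 1: (V_1 - 9)/1000 + (V_1 - V_2)/2400 + (V_1 - 0)/16000 = 0
  Node 2: (V_2 - V_1)/2400 + (V_2 - 0)/8200 = 0
Collecting terms (coefficients in siemens):
  0.001479·V_1 - 0.0004167·V_2 = 0.009
  0.0005386·V_2 - 0.0004167·V_1 = 0
Determinant D = (0.001479)(0.0005386) - (-0.0004167)(-0.0004167) = 0.0000006231
V_1 = [(0.009)(0.0005386) - (-0.0004167)(0)]/D = 7.78 V
V_2 = [(0.001479)(0) - (0.009)(-0.0004167)]/D = 6.018 V
V_th = V_2 - V_3 = 6.018 - 0 = 6.018 V
Step 2 — R_th: zero the source — replace V1 by a short circuit (node 3 merges into node 0) — and find the resistance seen between A (node 2) and B (node 0).
Reduce the network between node 2 (A) and node 0 (B) by series/parallel combination:
  Rp1 = R1 ‖ R3 (parallel, both between nodes 0 and 1) = 1/(1/1000 + 1/16000) = 941.2 Ω
  Rs1 = R2 + Rp1 (series, joined only at node 1) = 2400 + 941.2 = 3341 Ω
  Rp2 = R4 ‖ Rs1 (parallel, both between nodes 0 and 2) = 1/(1/8200 + 1/3341) = 2374 Ω
R_th = 2.374 kΩ

Final answer: V_th = 6.018 V, R_th = 2.374 kΩ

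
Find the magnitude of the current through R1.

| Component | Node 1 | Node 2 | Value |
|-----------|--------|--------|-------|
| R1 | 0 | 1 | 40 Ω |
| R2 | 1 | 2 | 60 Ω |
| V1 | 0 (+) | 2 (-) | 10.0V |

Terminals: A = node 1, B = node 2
Nodal analysis, taking node 2 as the 0 V reference.
Source V1 fixes V_0 = 10 V.
KCL at each unknown node (sum of currents leaving = 0; resistances in Ω):
  Node 1: (V_1 - 10)/40 + (V_1 - 0)/60 = 0
Collecting terms: 0.04167 × V_1 = 0.25  =>  V_1 = 6 V
I_R1 = (V_0 - V_1)/R1 = (10 - 6)/40 = 0.1 A
|I_R1| = 0.1 A

Final answer: |I_R1| = 0.1 A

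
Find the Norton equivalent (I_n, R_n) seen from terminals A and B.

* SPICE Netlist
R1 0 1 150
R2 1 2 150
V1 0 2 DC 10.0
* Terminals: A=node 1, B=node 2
Find the Thévenin equivalent first; then I_n = V_th/R_th and R_n = R_th.
Step 1 — V_th is the open-circuit voltage V_A - V_B (nothing connected across the terminals).
Nodal analysis, taking node 2 as the 0 V reference.
Source V1 fixes V_0 = 10 V.
KCL at each unknown node (sum of currents leaving = 0; resistances in Ω):
  Node 1: (V_1 - 10)/150 + (V_1 - 0)/150 = 0
Collecting terms: 0.01333 × V_1 = 0.06667  =>  V_1 = 5 V
V_th = V_1 - V_2 = 5 - 0 = 5 V
Step 2 — R_th: zero the source — replace V1 by a short circuit (node 2 merges into node 0) — and find the resistance seen between A (node 1) and B (node 0).
Reduce the network between node 1 (A) and node 0 (B) by series/parallel combination:
  Rp1 = R1 ‖ R2 (parallel, both between nodes 0 and 1) = 1/(1/150 + 1/150) = 75 Ω
R_th = 75 Ω
I_n = V_th/R_th = 5/75 = 0.06667 A, and R_n = R_th = 75 Ω

Final answer: I_n = 0.06667 A, R_n = 75 Ω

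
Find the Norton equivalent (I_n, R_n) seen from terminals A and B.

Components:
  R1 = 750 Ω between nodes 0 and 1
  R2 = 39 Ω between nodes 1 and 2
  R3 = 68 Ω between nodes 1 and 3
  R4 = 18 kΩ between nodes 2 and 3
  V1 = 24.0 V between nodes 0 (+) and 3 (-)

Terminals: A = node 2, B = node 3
Find the Thévenin equivalent first; then I_n = V_th/R_th and R_n = R_th.
Step 1 — V_th is the open-circuit voltage V_A - V_B (nothing connected across the terminals).
Nodal analysis, taking node 3 as the 0 V reference.
Source V1 fixes V_0 = 24 V.
KCL at each unknown node (sum of currents leaving = 0; resistances in Ω):
  Node 1: (V_1 - 24)/750 + (V_1 - V_2)/39 + (V_1 - 0)/68 = 0
  Node 2: (V_2 - V_1)/39 + (V_2 - 0)/18000 = 0
Collecting terms (coefficients in siemens):
  0.04168·V_1 - 0.02564·V_2 = 0.032
  0.0257·V_2 - 0.02564·V_1 = 0
Determinant D = (0.04168)(0.0257) - (-0.02564)(-0.02564) = 0.0004136
V_1 = [(0.032)(0.0257) - (-0.02564)(0)]/D = 1.988 V
V_2 = [(0.04168)(0) - (0.032)(-0.02564)]/D = 1.984 V
V_th = V_2 - V_3 = 1.984 - 0 = 1.984 V
Step 2 — R_th: zero the source — replace V1 by a short circuit (node 3 merges into node 0) — and find the resistance seen between A (node 2) and B (node 0).
Reduce the network between node 2 (A) and node 0 (B) by series/parallel combination:
  Rp1 = R1 ‖ R3 (parallel, both between nodes 0 and 1) = 1/(1/750 + 1/68) = 62.35 Ω
  Rs1 = R2 + Rp1 (series, joined only at node 1) = 39 + 62.35 = 101.3 Ω
  Rp2 = R4 ‖ Rs1 (parallel, both between nodes 0 and 2) = 1/(1/18000 + 1/101.3) = 100.8 Ω
R_th = 100.8 Ω
I_n = V_th/R_th = 1.984/100.8 = 0.01969 A, and R_n = R_th = 100.8 Ω

Final answer: I_n = 0.01969 A, R_n = 100.8 Ω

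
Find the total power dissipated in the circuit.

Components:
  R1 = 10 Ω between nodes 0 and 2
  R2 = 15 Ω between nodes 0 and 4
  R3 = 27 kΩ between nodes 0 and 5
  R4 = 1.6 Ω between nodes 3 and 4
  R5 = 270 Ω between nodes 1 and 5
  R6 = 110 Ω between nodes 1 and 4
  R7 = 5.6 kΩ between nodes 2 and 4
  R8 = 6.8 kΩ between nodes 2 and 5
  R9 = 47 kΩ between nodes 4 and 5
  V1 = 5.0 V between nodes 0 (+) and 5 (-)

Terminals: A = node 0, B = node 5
Nodal analysis, taking node 5 as the 0 V reference.
Source V1 fixes V_0 = 5 V.
KCL at each unknown node (sum of currents leaving = 0; resistances in Ω):
  Node 1: (V_1 - 0)/270 + (V_1 - V_4)/110 = 0
  Node 2: (V_2 - 5)/10 + (V_2 - V_4)/5600 + (V_2 - 0)/6800 = 0
  Node 3: (V_3 - V_4)/1.6 = 0
  Node 4: (V_4 - 5)/15 + (V_4 - V_3)/1.6 + (V_4 - V_1)/110 + (V_4 - V_2)/5600 + (V_4 - 0)/47000 = 0
Collecting terms (coefficients in siemens):
  0.01279·V_1 - 0.009091·V_4 = 0
  0.1003·V_2 - 0.0001786·V_4 = 0.5
  0.625·V_3 - 0.625·V_4 = 0
  0.701·V_4 - 0.009091·V_1 - 0.0001786·V_2 - 0.625·V_3 = 0.3333
Solving these 4 simultaneous equations (Gaussian elimination) gives:
  V_1 = 3.417 V, V_2 = 4.992 V, V_3 = 4.809 V, V_4 = 4.809 V
Power in each resistor, P = (ΔV)²/R:
  P_R1 = (5 - 4.992)²/10 = 0.000005881 W
  P_R2 = (5 - 4.809)²/15 = 0.002429 W
  P_R3 = (5 - 0)²/27000 = 0.0009259 W
  P_R4 = (4.809 - 4.809)²/1.6 = 0 W
  P_R5 = (3.417 - 0)²/270 = 0.04324 W
  P_R6 = (3.417 - 4.809)²/110 = 0.01762 W
  P_R7 = (4.992 - 4.809)²/5600 = 0.000005994 W
  P_R8 = (4.992 - 0)²/6800 = 0.003665 W
  P_R9 = (4.809 - 0)²/47000 = 0.0004921 W
P_total = P_R1 + P_R2 + P_R3 + P_R4 + P_R5 + P_R6 + P_R7 + P_R8 + P_R9 = 0.06839 W

Final answer: 0.06839 W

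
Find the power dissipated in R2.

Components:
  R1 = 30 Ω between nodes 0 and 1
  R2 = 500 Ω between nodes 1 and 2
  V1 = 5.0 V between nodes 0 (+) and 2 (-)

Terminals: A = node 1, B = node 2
Nodal analysis, taking node 2 as the 0 V reference.
Source V1 fixes V_0 = 5 V.
KCL at each unknown node (sum of currents leaving = 0; resistances in Ω):
  Node 1: (V_1 - 5)/30 + (V_1 - 0)/500 = 0
Collecting terms: 0.03533 × V_1 = 0.1667  =>  V_1 = 4.717 V
I_R2 = (V_1 - V_2)/R2 = (4.717 - 0)/500 = 0.009434 A
P_R2 = I_R2² × R2 = (0.009434)² × 500 = 0.0445 W

Final answer: 0.0445 W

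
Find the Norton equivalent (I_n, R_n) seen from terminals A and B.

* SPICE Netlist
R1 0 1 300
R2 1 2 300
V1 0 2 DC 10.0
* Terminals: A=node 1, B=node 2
Find the Thévenin equivalent first; then I_n = V_th/R_th and R_n = R_th.
Step 1 — V_th is the open-circuit voltage V_A - V_B (nothing connected across the terminals).
Nodal analysis, taking node 2 as the 0 V reference.
Source V1 fixes V_0 = 10 V.
KCL at each unknown node (sum of currents leaving = 0; resistances in Ω):
  Node 1: (V_1 - 10)/300 + (V_1 - 0)/300 = 0
Collecting terms: 0.006667 × V_1 = 0.03333  =>  V_1 = 5 V
V_th = V_1 - V_2 = 5 - 0 = 5 V
Step 2 — R_th: zero the source — replace V1 by a short circuit (node 2 merges into node 0) — and find the resistance seen between A (node 1) and B (node 0).
Reduce the network between node 1 (A) and node 0 (B) by series/parallel combination:
  Rp1 = R1 ‖ R2 (parallel, both between nodes 0 and 1) = 1/(1/300 + 1/300) = 150 Ω
R_th = 150 Ω
I_n = V_th/R_th = 5/150 = 0.03333 A, and R_n = R_th = 150 Ω

Final answer: I_n = 0.03333 A, R_n = 150 Ω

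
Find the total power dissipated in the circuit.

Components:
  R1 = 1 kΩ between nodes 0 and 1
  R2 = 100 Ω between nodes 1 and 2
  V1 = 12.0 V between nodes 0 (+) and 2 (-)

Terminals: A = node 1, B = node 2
Nodal analysis, taking node 2 as the 0 V reference.
Source V1 fixes V_0 = 12 V.
KCL at each unknown node (sum of currents leaving = 0; resistances in Ω):
  Node 1: (V_1 - 12)/1000 + (V_1 - 0)/100 = 0
Collecting terms: 0.011 × V_1 = 0.012  =>  V_1 = 1.091 V
Power in each resistor, P = (ΔV)²/R:
  P_R1 = (12 - 1.091)²/1000 = 0.119 W
  P_R2 = (1.091 - 0)²/100 = 0.0119 W
P_total = P_R1 + P_R2 = 0.1309 W

Final answer: 0.1309 W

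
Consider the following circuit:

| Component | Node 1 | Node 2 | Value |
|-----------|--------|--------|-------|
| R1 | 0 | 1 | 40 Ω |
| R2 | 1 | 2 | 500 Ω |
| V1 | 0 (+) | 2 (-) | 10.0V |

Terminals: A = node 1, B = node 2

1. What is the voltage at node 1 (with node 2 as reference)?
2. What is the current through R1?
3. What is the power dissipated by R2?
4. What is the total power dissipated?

Nodal analysis, taking node 2 as the 0 V reference.
Source V1 fixes V_0 = 10 V.
KCL at each unknown node (sum of currents leaving = 0; resistances in Ω):
  Node 1: (V_1 - 10)/40 + (V_1 - 0)/500 = 0
Collecting terms: 0.027 × V_1 = 0.25  =>  V_1 = 9.259 V
Part 1:
  Read off the nodal solution: V_1 = 9.259 V
Part 2:
  I_R1 = (V_0 - V_1)/R1 = (10 - 9.259)/40 = 0.01852 A
  Magnitude: I_R1 = 0.01852 A
Part 3:
  I_R2 = (V_1 - V_2)/R2 = (9.259 - 0)/500 = 0.01852 A
  P_R2 = I_R2² × R2 = (0.01852)² × 500 = 0.1715 W
Part 4:
  Power in each resistor, P = (ΔV)²/R:
    P_R1 = (10 - 9.259)²/40 = 0.01372 W
    P_R2 = (9.259 - 0)²/500 = 0.1715 W
  P_total = P_R1 + P_R2 = 0.1852 W

Final answers:
1. V_1 = 9.259 V
2. I_R1 = 0.01852 A
3. P_R2 = 0.1715 W
4. P_total = 0.1852 W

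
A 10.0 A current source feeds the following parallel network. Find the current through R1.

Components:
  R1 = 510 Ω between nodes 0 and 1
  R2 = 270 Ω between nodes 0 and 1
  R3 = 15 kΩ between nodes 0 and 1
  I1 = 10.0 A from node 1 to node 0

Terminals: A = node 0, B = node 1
All resistors sit directly between nodes 0 and 1, so they are in parallel and share one voltage V; the full source current 10 A splits among them.
1/R_par = 1/510 + 1/270 + 1/15000 = 0.005731 S  =>  R_par = 174.5 Ω
V = I × R_par = 10 × 174.5 = 1745 V
I_R1 = V/R1 = 1745/510 = 3.421 A

Final answer: 3.421 A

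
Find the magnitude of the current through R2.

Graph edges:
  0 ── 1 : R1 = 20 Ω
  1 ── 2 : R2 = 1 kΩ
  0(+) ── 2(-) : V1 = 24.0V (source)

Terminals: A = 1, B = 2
Nodal analysis, taking node 2 as the 0 V reference.
Source V1 fixes V_0 = 24 V.
KCL at each unknown node (sum of currents leaving = 0; resistances in Ω):
  Node 1: (V_1 - 24)/20 + (V_1 - 0)/1000 = 0
Collecting terms: 0.051 × V_1 = 1.2  =>  V_1 = 23.53 V
I_R2 = (V_1 - V_2)/R2 = (23.53 - 0)/1000 = 0.02353 A
|I_R2| = 0.02353 A

Final answer: |I_R2| = 0.02353 A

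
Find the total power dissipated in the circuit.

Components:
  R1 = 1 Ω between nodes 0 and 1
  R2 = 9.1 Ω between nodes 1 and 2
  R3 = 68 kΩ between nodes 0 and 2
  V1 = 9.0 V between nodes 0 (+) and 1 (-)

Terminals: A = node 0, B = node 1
Nodal analysis, taking node 1 as the 0 V reference.
Source V1 fixes V_0 = 9 V.
KCL at each unknown node (sum of currents leaving = 0; resistances in Ω):
  Node 2: (V_2 - 0)/9.1 + (V_2 - 9)/68000 = 0
Collecting terms: 0.1099 × V_2 = 0.0001324  =>  V_2 = 0.001204 V
Power in each resistor, P = (ΔV)²/R:
  P_R1 = (9 - 0)²/1 = 81 W
  P_R2 = (0 - 0.001204)²/9.1 = 0.0000001594 W
  P_R3 = (9 - 0.001204)²/68000 = 0.001191 W
P_total = P_R1 + P_R2 + P_R3 = 81 W

Final answer: 81 W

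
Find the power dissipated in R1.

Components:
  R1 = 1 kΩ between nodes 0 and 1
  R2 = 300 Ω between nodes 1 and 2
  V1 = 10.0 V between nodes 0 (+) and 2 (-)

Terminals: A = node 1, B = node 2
Nodal analysis, taking node 2 as the 0 V reference.
Source V1 fixes V_0 = 10 V.
KCL at each unknown node (sum of currents leaving = 0; resistances in Ω):
  Node 1: (V_1 - 10)/1000 + (V_1 - 0)/300 = 0
Collecting terms: 0.004333 × V_1 = 0.01  =>  V_1 = 2.308 V
I_R1 = (V_0 - V_1)/R1 = (10 - 2.308)/1000 = 0.007692 A
P_R1 = I_R1² × R1 = (0.007692)² × 1000 = 0.05917 W

Final answer: 0.05917 W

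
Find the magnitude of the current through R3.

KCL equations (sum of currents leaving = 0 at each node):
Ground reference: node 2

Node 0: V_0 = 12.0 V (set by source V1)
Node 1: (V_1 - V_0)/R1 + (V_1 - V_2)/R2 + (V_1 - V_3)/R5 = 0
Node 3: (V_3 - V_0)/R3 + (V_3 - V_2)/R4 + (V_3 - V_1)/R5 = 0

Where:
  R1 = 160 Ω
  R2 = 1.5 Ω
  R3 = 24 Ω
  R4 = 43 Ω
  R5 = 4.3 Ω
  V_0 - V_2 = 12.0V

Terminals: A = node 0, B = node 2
Nodal analysis, taking node 2 as the 0 V reference.
Source V1 fixes V_0 = 12 V.
KCL at each unknown node (sum of currents leaving = 0; resistances in Ω):
  Node 1: (V_1 - 12)/160 + (V_1 - 0)/1.5 + (V_1 - V_3)/4.3 = 0
  Node 3: (V_3 - 12)/24 + (V_3 - 0)/43 + (V_3 - V_1)/4.3 = 0
Collecting terms (coefficients in siemens):
  0.9055·V_1 - 0.2326·V_3 = 0.075
  0.2975·V_3 - 0.2326·V_1 = 0.5
Determinant D = (0.9055)(0.2975) - (-0.2326)(-0.2326) = 0.2153
V_1 = [(0.075)(0.2975) - (-0.2326)(0.5)]/D = 0.6438 V
V_3 = [(0.9055)(0.5) - (0.075)(-0.2326)]/D = 2.184 V
I_R3 = (V_0 - V_3)/R3 = (12 - 2.184)/24 = 0.409 A
|I_R3| = 0.409 A

Final answer: |I_R3| = 0.409 A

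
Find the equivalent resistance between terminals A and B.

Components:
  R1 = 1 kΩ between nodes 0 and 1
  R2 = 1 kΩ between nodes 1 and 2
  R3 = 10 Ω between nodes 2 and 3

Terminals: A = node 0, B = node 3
Reduce the network between node 0 (A) and node 3 (B) by series/parallel combination:
  Rs1 = R1 + R2 (series, joined only at node 1) = 1000 + 1000 = 2000 Ω
  Rs2 = R3 + Rs1 (series, joined only at node 2) = 10 + 2000 = 2010 Ω
R_eq = 2.01 kΩ

Final answer: 2.01 kΩ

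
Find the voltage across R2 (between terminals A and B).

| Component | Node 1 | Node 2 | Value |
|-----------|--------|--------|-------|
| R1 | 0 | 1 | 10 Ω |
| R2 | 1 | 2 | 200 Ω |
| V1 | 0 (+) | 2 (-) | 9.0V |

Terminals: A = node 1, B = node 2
R1 and R2 are in series across V1 (node 0 → node 1 → node 2), and the output A–B is taken across R2, so this is a voltage divider.
Series current: I = V1/(R1 + R2) = 9/(10 + 200) = 9/210 = 0.04286 A
V_R2 = I × R2 = V1 × R2/(R1 + R2) = 9 × 200/210 = 8.571 V

Final answer: 8.571 V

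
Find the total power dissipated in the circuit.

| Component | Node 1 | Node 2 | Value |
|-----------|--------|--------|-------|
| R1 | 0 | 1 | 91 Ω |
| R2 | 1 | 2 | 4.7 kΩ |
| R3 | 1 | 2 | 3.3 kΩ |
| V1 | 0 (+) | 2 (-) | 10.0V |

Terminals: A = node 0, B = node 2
Nodal analysis, taking node 2 as the 0 V reference.
Source V1 fixes V_0 = 10 V.
KCL at each unknown node (sum of currents leaving = 0; resistances in Ω):
  Node 1: (V_1 - 10)/91 + (V_1 - 0)/4700 + (V_1 - 0)/3300 = 0
Collecting terms: 0.0115 × V_1 = 0.1099  =>  V_1 = 9.552 V
Power in each resistor, P = (ΔV)²/R:
  P_R1 = (10 - 9.552)²/91 = 0.002209 W
  P_R2 = (9.552 - 0)²/4700 = 0.01941 W
  P_R3 = (9.552 - 0)²/3300 = 0.02765 W
P_total = P_R1 + P_R2 + P_R3 = 0.04927 W

Final answer: 0.04927 W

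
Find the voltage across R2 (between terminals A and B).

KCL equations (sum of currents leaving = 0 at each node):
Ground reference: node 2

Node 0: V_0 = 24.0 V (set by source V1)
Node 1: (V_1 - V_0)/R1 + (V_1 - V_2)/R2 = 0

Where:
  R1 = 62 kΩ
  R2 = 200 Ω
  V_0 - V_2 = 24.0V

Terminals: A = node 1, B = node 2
R1 and R2 are in series across V1 (node 0 → node 1 → node 2), and the output A–B is taken across R2, so this is a voltage divider.
Series current: I = V1/(R1 + R2) = 24/(62000 + 200) = 24/62200 = 0.0003859 A
V_R2 = I × R2 = V1 × R2/(R1 + R2) = 24 × 200/62200 = 0.07717 V

Final answer: 0.07717 V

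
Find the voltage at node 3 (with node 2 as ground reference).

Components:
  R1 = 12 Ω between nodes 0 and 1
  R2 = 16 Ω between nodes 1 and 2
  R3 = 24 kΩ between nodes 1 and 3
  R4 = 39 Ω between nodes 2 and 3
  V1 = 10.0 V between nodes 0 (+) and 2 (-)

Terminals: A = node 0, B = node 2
Nodal analysis, taking node 2 as the 0 V reference.
Source V1 fixes V_0 = 10 V.
KCL at each unknown node (sum of currents leaving = 0; resistances in Ω):
  Node 1: (V_1 - 10)/12 + (V_1 - 0)/16 + (V_1 - V_3)/24000 = 0
  Node 3: (V_3 - V_1)/24000 + (V_3 - 0)/39 = 0
Collecting terms (coefficients in siemens):
  0.1459·V_1 - 0.00004167·V_3 = 0.8333
  0.02568·V_3 - 0.00004167·V_1 = 0
Determinant D = (0.1459)(0.02568) - (-0.00004167)(-0.00004167) = 0.003746
V_1 = [(0.8333)(0.02568) - (-0.00004167)(0)]/D = 5.713 V
V_3 = [(0.1459)(0) - (0.8333)(-0.00004167)]/D = 0.009268 V
The requested potential is V_3 = 0.009268 V.

Final answer: V_3 = 0.009268 V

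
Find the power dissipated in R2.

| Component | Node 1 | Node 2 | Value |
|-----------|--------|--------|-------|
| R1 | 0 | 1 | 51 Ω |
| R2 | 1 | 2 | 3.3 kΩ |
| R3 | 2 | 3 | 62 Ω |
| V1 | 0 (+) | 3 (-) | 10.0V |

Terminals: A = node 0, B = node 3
Nodal analysis, taking node 3 as the 0 V reference.
Source V1 fixes V_0 = 10 V.
KCL at each unknown node (sum of currents leaving = 0; resistances in Ω):
  Node 1: (V_1 - 10)/51 + (V_1 - V_2)/3300 = 0
  Node 2: (V_2 - V_1)/3300 + (V_2 - 0)/62 = 0
Collecting terms (coefficients in siemens):
  0.01991·V_1 - 0.000303·V_2 = 0.1961
  0.01643·V_2 - 0.000303·V_1 = 0
Determinant D = (0.01991)(0.01643) - (-0.000303)(-0.000303) = 0.0003271
V_1 = [(0.1961)(0.01643) - (-0.000303)(0)]/D = 9.851 V
V_2 = [(0.01991)(0) - (0.1961)(-0.000303)]/D = 0.1817 V
I_R2 = (V_1 - V_2)/R2 = (9.851 - 0.1817)/3300 = 0.00293 A
P_R2 = I_R2² × R2 = (0.00293)² × 3300 = 0.02833 W

Final answer: 0.02833 W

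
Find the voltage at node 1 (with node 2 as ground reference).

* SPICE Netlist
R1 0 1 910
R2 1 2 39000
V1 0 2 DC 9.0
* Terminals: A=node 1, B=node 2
Nodal analysis, taking node 2 as the 0 V reference.
Source V1 fixes V_0 = 9 V.
KCL at each unknown node (sum of currents leaving = 0; resistances in Ω):
  Node 1: (V_1 - 9)/910 + (V_1 - 0)/39000 = 0
Collecting terms: 0.001125 × V_1 = 0.00989  =>  V_1 = 8.795 V
The requested potential is V_1 = 8.795 V.

Final answer: V_1 = 8.795 V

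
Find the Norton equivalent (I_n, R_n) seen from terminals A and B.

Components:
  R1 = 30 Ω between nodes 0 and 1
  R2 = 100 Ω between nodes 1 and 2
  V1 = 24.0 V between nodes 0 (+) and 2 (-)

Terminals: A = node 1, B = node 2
Find the Thévenin equivalent first; then I_n = V_th/R_th and R_n = R_th.
Step 1 — V_th is the open-circuit voltage V_A - V_B (nothing connected across the terminals).
Nodal analysis, taking node 2 as the 0 V reference.
Source V1 fixes V_0 = 24 V.
KCL at each unknown node (sum of currents leaving = 0; resistances in Ω):
  Node 1: (V_1 - 24)/30 + (V_1 - 0)/100 = 0
Collecting terms: 0.04333 × V_1 = 0.8  =>  V_1 = 18.46 V
V_th = V_1 - V_2 = 18.46 - 0 = 18.46 V
Step 2 — R_th: zero the source — replace V1 by a short circuit (node 2 merges into node 0) — and find the resistance seen between A (node 1) and B (node 0).
Reduce the network between node 1 (A) and node 0 (B) by series/parallel combination:
  Rp1 = R1 ‖ R2 (parallel, both between nodes 0 and 1) = 1/(1/30 + 1/100) = 23.08 Ω
R_th = 23.08 Ω
I_n = V_th/R_th = 18.46/23.08 = 0.8 A, and R_n = R_th = 23.08 Ω

Final answer: I_n = 0.8 A, R_n = 23.08 Ω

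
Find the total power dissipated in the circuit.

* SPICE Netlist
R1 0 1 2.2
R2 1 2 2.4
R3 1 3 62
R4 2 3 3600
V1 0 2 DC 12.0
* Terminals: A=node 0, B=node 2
Nodal analysis, taking node 2 as the 0 V reference.
Source V1 fixes V_0 = 12 V.
KCL at each unknown node (sum of currents leaving = 0; resistances in Ω):
  Node 1: (V_1 - 12)/2.2 + (V_1 - 0)/2.4 + (V_1 - V_3)/62 = 0
  Node 3: (V_3 - V_1)/62 + (V_3 - 0)/3600 = 0
Collecting terms (coefficients in siemens):
  0.8873·V_1 - 0.01613·V_3 = 5.455
  0.01641·V_3 - 0.01613·V_1 = 0
Determinant D = (0.8873)(0.01641) - (-0.01613)(-0.01613) = 0.0143
V_1 = [(5.455)(0.01641) - (-0.01613)(0)]/D = 6.259 V
V_3 = [(0.8873)(0) - (5.455)(-0.01613)]/D = 6.153 V
Power in each resistor, P = (ΔV)²/R:
  P_R1 = (12 - 6.259)²/2.2 = 14.98 W
  P_R2 = (6.259 - 0)²/2.4 = 16.32 W
  P_R3 = (6.259 - 6.153)²/62 = 0.0001811 W
  P_R4 = (0 - 6.153)²/3600 = 0.01052 W
P_total = P_R1 + P_R2 + P_R3 + P_R4 = 31.32 W

Final answer: 31.32 W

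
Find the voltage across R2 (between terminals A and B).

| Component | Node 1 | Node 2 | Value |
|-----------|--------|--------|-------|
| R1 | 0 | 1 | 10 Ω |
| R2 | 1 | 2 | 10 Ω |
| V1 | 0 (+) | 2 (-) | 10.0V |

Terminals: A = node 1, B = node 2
R1 and R2 are in series across V1 (node 0 → node 1 → node 2), and the output A–B is taken across R2, so this is a voltage divider.
Series current: I = V1/(R1 + R2) = 10/(10 + 10) = 10/20 = 0.5 A
V_R2 = I × R2 = V1 × R2/(R1 + R2) = 10 × 10/20 = 5 V

Final answer: 5 V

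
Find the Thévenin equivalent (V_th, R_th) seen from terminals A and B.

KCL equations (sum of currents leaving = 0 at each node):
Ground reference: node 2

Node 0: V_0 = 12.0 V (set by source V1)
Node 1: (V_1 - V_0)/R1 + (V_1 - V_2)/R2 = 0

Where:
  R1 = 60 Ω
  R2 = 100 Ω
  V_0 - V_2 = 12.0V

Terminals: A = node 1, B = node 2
Step 1 — V_th is the open-circuit voltage V_A - V_B (nothing connected across the terminals).
Nodal analysis, taking node 2 as the 0 V reference.
Source V1 fixes V_0 = 12 V.
KCL at each unknown node (sum of currents leaving = 0; resistances in Ω):
  Node 1: (V_1 - 12)/60 + (V_1 - 0)/100 = 0
Collecting terms: 0.02667 × V_1 = 0.2  =>  V_1 = 7.5 V
V_th = V_1 - V_2 = 7.5 - 0 = 7.5 V
Step 2 — R_th: zero the source — replace V1 by a short circuit (node 2 merges into node 0) — and find the resistance seen between A (node 1) and B (node 0).
Reduce the network between node 1 (A) and node 0 (B) by series/parallel combination:
  Rp1 = R1 ‖ R2 (parallel, both between nodes 0 and 1) = 1/(1/60 + 1/100) = 37.5 Ω
R_th = 37.5 Ω

Final answer: V_th = 7.5 V, R_th = 37.5 Ω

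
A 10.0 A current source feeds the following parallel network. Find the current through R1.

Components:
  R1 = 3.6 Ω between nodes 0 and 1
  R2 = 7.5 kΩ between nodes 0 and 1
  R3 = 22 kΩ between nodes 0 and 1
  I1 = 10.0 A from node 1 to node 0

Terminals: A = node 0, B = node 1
All resistors sit directly between nodes 0 and 1, so they are in parallel and share one voltage V; the full source current 10 A splits among them.
1/R_par = 1/3.6 + 1/7500 + 1/22000 = 0.278 S  =>  R_par = 3.598 Ω
V = I × R_par = 10 × 3.598 = 35.98 V
I_R1 = V/R1 = 35.98/3.6 = 9.994 A

Final answer: 9.994 A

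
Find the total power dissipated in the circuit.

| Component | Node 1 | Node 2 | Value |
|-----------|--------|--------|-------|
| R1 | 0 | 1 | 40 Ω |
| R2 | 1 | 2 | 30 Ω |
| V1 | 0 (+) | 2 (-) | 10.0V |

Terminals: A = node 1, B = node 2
Nodal analysis, taking node 2 as the 0 V reference.
Source V1 fixes V_0 = 10 V.
KCL at each unknown node (sum of currents leaving = 0; resistances in Ω):
  Node 1: (V_1 - 10)/40 + (V_1 - 0)/30 = 0
Collecting terms: 0.05833 × V_1 = 0.25  =>  V_1 = 4.286 V
Power in each resistor, P = (ΔV)²/R:
  P_R1 = (10 - 4.286)²/40 = 0.8163 W
  P_R2 = (4.286 - 0)²/30 = 0.6122 W
P_total = P_R1 + P_R2 = 1.429 W

Final answer: 1.429 W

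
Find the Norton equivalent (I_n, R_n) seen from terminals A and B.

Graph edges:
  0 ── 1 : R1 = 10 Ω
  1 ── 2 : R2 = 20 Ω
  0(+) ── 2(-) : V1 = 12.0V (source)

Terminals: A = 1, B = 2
Find the Thévenin equivalent first; then I_n = V_th/R_th and R_n = R_th.
Step 1 — V_th is the open-circuit voltage V_A - V_B (nothing connected across the terminals).
Nodal analysis, taking node 2 as the 0 V reference.
Source V1 fixes V_0 = 12 V.
KCL at each unknown node (sum of currents leaving = 0; resistances in Ω):
  Node 1: (V_1 - 12)/10 + (V_1 - 0)/20 = 0
Collecting terms: 0.15 × V_1 = 1.2  =>  V_1 = 8 V
V_th = V_1 - V_2 = 8 - 0 = 8 V
Step 2 — R_th: zero the source — replace V1 by a short circuit (node 2 merges into node 0) — and find the resistance seen between A (node 1) and B (node 0).
Reduce the network between node 1 (A) and node 0 (B) by series/parallel combination:
  Rp1 = R1 ‖ R2 (parallel, both between nodes 0 and 1) = 1/(1/10 + 1/20) = 6.667 Ω
R_th = 6.667 Ω
I_n = V_th/R_th = 8/6.667 = 1.2 A, and R_n = R_th = 6.667 Ω

Final answer: I_n = 1.2 A, R_n = 6.667 Ω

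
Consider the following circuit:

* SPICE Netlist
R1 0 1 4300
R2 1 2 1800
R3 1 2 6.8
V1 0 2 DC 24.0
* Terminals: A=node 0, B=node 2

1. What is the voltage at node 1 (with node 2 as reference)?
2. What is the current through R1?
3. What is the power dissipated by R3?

Nodal analysis, taking node 2 as the 0 V reference.
Source V1 fixes V_0 = 24 V.
KCL at each unknown node (sum of currents leaving = 0; resistances in Ω):
  Node 1: (V_1 - 24)/4300 + (V_1 - 0)/1800 + (V_1 - 0)/6.8 = 0
Collecting terms: 0.1478 × V_1 = 0.005581  =>  V_1 = 0.03775 V
Part 1:
  Read off the nodal solution: V_1 = 0.03775 V
Part 2:
  I_R1 = (V_0 - V_1)/R1 = (24 - 0.03775)/4300 = 0.005573 A
  Magnitude: I_R1 = 0.005573 A
Part 3:
  I_R3 = (V_1 - V_2)/R3 = (0.03775 - 0)/6.8 = 0.005552 A
  P_R3 = I_R3² × R3 = (0.005552)² × 6.8 = 0.0002096 W

Final answers:
1. V_1 = 0.03775 V
2. I_R1 = 0.005573 A
3. P_R3 = 0.0002096 W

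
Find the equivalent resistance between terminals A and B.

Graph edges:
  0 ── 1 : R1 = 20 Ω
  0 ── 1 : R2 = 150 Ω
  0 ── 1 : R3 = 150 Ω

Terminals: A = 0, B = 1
Reduce the network between node 0 (A) and node 1 (B) by series/parallel combination:
  Rp1 = R1 ‖ R2 ‖ R3 (parallel, all between nodes 0 and 1) = 1/(1/20 + 1/150 + 1/150) = 15.79 Ω
R_eq = 15.79 Ω

Final answer: 15.79 Ω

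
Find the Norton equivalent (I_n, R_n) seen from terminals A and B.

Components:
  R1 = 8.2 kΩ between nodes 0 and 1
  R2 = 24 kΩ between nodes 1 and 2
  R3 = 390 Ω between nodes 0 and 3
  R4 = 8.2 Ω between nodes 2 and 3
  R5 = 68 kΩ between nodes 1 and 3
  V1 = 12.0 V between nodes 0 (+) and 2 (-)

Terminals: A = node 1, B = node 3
Find the Thévenin equivalent first; then I_n = V_th/R_th and R_n = R_th.
Step 1 — V_th is the open-circuit voltage V_A - V_B (nothing connected across the terminals).
Nodal analysis, taking node 2 as the 0 V reference.
Source V1 fixes V_0 = 12 V.
KCL at each unknown node (sum of currents leaving = 0; resistances in Ω):
  Node 1: (V_1 - 12)/8200 + (V_1 - 0)/24000 + (V_1 - V_3)/68000 = 0
  Node 3: (V_3 - 12)/390 + (V_3 - 0)/8.2 + (V_3 - V_1)/68000 = 0
Collecting terms (coefficients in siemens):
  0.0001783·V_1 - 0.00001471·V_3 = 0.001463
  0.1245·V_3 - 0.00001471·V_1 = 0.03077
Determinant D = (0.0001783)(0.1245) - (-0.00001471)(-0.00001471) = 0.00002221
V_1 = [(0.001463)(0.1245) - (-0.00001471)(0.03077)]/D = 8.227 V
V_3 = [(0.0001783)(0.03077) - (0.001463)(-0.00001471)]/D = 0.2481 V
V_th = V_1 - V_3 = 8.227 - 0.2481 = 7.979 V
Step 2 — R_th: zero the source — replace V1 by a short circuit (node 2 merges into node 0) — and find the resistance seen between A (node 1) and B (node 3).
Reduce the network between node 1 (A) and node 3 (B) by series/parallel combination:
  Rp1 = R1 ‖ R2 (parallel, both between nodes 0 and 1) = 1/(1/8200 + 1/24000) = 6112 Ω
  Rp2 = R3 ‖ R4 (parallel, both between nodes 0 and 3) = 1/(1/390 + 1/8.2) = 8.031 Ω
  Rs1 = Rp1 + Rp2 (series, joined only at node 0) = 6112 + 8.031 = 6120 Ω
  Rp3 = R5 ‖ Rs1 (parallel, both between nodes 1 and 3) = 1/(1/68000 + 1/6120) = 5615 Ω
R_th = 5.615 kΩ
I_n = V_th/R_th = 7.979/5615 = 0.001421 A, and R_n = R_th = 5.615 kΩ

Final answer: I_n = 0.001421 A, R_n = 5.615 kΩ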